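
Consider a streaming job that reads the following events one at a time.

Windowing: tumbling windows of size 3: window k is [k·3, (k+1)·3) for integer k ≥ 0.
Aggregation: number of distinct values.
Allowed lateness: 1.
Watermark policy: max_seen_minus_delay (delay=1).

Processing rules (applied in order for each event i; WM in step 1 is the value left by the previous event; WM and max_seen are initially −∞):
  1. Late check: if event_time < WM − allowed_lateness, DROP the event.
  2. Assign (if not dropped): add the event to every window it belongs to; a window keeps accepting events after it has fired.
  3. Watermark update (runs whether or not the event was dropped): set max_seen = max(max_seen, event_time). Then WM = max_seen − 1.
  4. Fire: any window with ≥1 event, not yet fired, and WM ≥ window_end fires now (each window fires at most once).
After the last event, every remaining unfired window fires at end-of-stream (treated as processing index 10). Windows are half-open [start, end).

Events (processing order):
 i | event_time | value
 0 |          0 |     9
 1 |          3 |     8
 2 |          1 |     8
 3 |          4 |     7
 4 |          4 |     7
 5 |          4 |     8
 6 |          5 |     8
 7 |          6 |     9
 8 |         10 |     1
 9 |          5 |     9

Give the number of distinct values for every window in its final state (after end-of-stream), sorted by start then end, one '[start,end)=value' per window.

[0,3)=2 [3,6)=2 [6,9)=1 [9,12)=1

i=0 t=0 v=9: → [0,3); WM=-1
i=1 t=3 v=8: → [3,6); WM=2
i=2 t=1 v=8: → [0,3); WM=2
i=3 t=4 v=7: → [3,6); WM=3; [0,3) fires=2
i=4 t=4 v=7: → [3,6); WM=3
i=5 t=4 v=8: → [3,6); WM=3
i=6 t=5 v=8: → [3,6); WM=4
i=7 t=6 v=9: → [6,9); WM=5
i=8 t=10 v=1: → [9,12); WM=9; [3,6) fires=2 [6,9) fires=1
i=9 t=5 v=9: DROP (t<9-1); WM=9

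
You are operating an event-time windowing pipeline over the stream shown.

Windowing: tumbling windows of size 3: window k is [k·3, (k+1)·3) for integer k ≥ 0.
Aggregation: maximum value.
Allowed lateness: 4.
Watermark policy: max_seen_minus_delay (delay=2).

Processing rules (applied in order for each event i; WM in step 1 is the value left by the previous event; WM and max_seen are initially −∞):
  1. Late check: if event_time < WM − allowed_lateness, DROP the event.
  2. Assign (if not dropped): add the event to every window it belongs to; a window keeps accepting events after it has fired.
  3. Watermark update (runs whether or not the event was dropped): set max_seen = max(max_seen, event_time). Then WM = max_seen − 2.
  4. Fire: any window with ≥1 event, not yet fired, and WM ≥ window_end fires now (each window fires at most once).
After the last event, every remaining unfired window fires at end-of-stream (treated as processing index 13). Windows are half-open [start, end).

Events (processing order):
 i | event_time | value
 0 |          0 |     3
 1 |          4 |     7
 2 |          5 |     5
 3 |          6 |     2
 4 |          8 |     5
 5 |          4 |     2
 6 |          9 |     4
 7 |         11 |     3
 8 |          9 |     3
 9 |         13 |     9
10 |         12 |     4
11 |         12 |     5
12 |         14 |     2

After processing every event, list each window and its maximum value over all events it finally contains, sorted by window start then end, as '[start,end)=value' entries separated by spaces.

i=0 t=0 v=3: → [0,3); WM=-2
i=1 t=4 v=7: → [3,6); WM=2
i=2 t=5 v=5: → [3,6); WM=3; [0,3) fires=3
i=3 t=6 v=2: → [6,9); WM=4
i=4 t=8 v=5: → [6,9); WM=6; [3,6) fires=7
i=5 t=4 v=2: → [3,6); WM=6
i=6 t=9 v=4: → [9,12); WM=7
i=7 t=11 v=3: → [9,12); WM=9; [6,9) fires=5
i=8 t=9 v=3: → [9,12); WM=9
i=9 t=13 v=9: → [12,15); WM=11
i=10 t=12 v=4: → [12,15); WM=11
i=11 t=12 v=5: → [12,15); WM=11
i=12 t=14 v=2: → [12,15); WM=12; [9,12) fires=4

[0,3)=3 [3,6)=7 [6,9)=5 [9,12)=4 [12,15)=9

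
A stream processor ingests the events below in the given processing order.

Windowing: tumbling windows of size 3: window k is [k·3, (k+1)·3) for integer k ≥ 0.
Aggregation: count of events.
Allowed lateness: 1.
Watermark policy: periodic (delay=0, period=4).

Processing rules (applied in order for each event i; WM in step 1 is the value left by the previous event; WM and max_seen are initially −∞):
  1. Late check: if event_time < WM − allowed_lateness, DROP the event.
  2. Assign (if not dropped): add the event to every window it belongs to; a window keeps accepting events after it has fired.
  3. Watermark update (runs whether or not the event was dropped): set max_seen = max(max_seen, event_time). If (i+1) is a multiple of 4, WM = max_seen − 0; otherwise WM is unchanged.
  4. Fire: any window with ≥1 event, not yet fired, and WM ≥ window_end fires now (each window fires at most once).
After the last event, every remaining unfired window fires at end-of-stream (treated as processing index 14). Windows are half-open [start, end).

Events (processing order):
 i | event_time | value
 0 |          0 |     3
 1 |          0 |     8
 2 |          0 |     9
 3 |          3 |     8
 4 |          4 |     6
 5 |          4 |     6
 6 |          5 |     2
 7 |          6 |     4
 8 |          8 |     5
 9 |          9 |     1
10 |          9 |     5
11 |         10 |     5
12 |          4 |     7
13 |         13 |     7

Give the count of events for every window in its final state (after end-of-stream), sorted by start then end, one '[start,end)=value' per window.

i=0 t=0 v=3: → [0,3); WM=−∞
i=1 t=0 v=8: → [0,3); WM=−∞
i=2 t=0 v=9: → [0,3); WM=−∞
i=3 t=3 v=8: → [3,6); WM=3; [0,3) fires=3
i=4 t=4 v=6: → [3,6); WM=3
i=5 t=4 v=6: → [3,6); WM=3
i=6 t=5 v=2: → [3,6); WM=3
i=7 t=6 v=4: → [6,9); WM=6; [3,6) fires=4
i=8 t=8 v=5: → [6,9); WM=6
i=9 t=9 v=1: → [9,12); WM=6
i=10 t=9 v=5: → [9,12); WM=6
i=11 t=10 v=5: → [9,12); WM=10; [6,9) fires=2
i=12 t=4 v=7: DROP (t<10-1); WM=10
i=13 t=13 v=7: → [12,15); WM=10

[0,3)=3 [3,6)=4 [6,9)=2 [9,12)=3 [12,15)=1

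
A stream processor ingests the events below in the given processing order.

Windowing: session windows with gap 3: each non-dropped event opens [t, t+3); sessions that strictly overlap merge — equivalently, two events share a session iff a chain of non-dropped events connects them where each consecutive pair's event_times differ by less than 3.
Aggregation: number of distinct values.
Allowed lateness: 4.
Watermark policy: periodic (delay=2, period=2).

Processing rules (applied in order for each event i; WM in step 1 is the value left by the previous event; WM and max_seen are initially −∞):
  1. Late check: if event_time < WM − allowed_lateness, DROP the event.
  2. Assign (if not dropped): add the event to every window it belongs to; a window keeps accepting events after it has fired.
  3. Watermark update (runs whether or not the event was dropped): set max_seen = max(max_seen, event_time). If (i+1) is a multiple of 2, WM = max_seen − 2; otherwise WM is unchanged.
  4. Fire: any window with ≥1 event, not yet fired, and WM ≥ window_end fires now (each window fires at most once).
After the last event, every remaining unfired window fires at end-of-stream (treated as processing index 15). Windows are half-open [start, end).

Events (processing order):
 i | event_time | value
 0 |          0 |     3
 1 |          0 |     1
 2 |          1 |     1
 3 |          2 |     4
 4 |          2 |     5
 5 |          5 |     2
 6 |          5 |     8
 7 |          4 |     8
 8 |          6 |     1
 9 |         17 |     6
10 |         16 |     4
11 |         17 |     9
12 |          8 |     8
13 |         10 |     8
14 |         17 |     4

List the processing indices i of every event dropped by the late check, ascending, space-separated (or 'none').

i=0 t=0 v=3: → [0,3); WM=−∞
i=1 t=0 v=1: → [0,3); WM=-2
i=2 t=1 v=1: → [0,4); WM=-2
i=3 t=2 v=4: → [0,5); WM=0
i=4 t=2 v=5: → [0,5); WM=0
i=5 t=5 v=2: → [5,8); WM=3
i=6 t=5 v=8: → [5,8); WM=3
i=7 t=4 v=8: → [0,8); WM=3
i=8 t=6 v=1: → [0,9); WM=3
i=9 t=17 v=6: → [17,20); WM=15
i=10 t=16 v=4: → [16,20); WM=15
i=11 t=17 v=9: → [16,20); WM=15
i=12 t=8 v=8: DROP (t<15-4); WM=15
i=13 t=10 v=8: DROP (t<15-4); WM=15
i=14 t=17 v=4: → [16,20); WM=15

12 13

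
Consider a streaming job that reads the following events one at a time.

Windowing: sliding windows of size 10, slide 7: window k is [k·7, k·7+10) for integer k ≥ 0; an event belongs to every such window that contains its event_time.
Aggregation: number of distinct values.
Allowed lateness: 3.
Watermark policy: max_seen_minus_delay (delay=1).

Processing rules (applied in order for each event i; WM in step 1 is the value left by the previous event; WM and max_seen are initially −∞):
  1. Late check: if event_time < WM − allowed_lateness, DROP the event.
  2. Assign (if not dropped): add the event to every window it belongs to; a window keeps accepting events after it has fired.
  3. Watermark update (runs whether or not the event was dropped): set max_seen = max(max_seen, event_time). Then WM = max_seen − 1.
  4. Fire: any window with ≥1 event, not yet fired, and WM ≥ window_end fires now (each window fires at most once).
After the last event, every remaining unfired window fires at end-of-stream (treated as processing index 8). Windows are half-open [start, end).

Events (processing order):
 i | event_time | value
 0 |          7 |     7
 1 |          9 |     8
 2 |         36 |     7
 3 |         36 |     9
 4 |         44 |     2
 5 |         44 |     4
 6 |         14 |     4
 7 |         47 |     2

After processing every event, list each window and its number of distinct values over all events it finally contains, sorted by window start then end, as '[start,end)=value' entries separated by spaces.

[0,10)=2 [7,17)=2 [28,38)=2 [35,45)=4 [42,52)=2

i=0 t=7 v=7: → [7,17),[0,10); WM=6
i=1 t=9 v=8: → [7,17),[0,10); WM=8
i=2 t=36 v=7: → [35,45),[28,38); WM=35; [0,10) fires=2 [7,17) fires=2
i=3 t=36 v=9: → [35,45),[28,38); WM=35
i=4 t=44 v=2: → [42,52),[35,45); WM=43; [28,38) fires=2
i=5 t=44 v=4: → [42,52),[35,45); WM=43
i=6 t=14 v=4: DROP (t<43-3); WM=43
i=7 t=47 v=2: → [42,52); WM=46; [35,45) fires=4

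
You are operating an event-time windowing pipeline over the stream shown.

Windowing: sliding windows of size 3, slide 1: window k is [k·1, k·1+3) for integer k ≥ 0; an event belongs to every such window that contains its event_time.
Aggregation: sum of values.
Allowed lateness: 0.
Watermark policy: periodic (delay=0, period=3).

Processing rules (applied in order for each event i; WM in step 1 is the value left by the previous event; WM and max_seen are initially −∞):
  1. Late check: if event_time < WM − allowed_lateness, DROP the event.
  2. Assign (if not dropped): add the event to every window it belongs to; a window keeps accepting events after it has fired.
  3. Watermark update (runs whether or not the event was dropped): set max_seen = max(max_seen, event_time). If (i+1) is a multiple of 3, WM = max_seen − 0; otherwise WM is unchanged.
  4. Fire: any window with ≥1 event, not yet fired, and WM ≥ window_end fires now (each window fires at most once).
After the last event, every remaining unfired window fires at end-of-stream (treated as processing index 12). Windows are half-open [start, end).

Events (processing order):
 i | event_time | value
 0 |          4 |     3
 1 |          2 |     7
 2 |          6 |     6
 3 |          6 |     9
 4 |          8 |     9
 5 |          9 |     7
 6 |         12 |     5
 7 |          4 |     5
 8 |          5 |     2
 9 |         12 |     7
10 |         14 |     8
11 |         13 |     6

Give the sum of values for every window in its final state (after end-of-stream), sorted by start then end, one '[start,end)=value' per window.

[0,3)=7 [1,4)=7 [2,5)=10 [3,6)=3 [4,7)=18 [5,8)=15 [6,9)=24 [7,10)=16 [8,11)=16 [9,12)=7 [10,13)=12 [11,14)=18 [12,15)=26 [13,16)=14 [14,17)=8

i=0 t=4 v=3: → [4,7),[3,6),[2,5); WM=−∞
i=1 t=2 v=7: → [2,5),[1,4),[0,3); WM=−∞
i=2 t=6 v=6: → [6,9),[5,8),[4,7); WM=6; [0,3) fires=7 [1,4) fires=7 [2,5) fires=10 [3,6) fires=3
i=3 t=6 v=9: → [6,9),[5,8),[4,7); WM=6
i=4 t=8 v=9: → [8,11),[7,10),[6,9); WM=6
i=5 t=9 v=7: → [9,12),[8,11),[7,10); WM=9; [4,7) fires=18 [5,8) fires=15 [6,9) fires=24
i=6 t=12 v=5: → [12,15),[11,14),[10,13); WM=9
i=7 t=4 v=5: DROP (t<9-0); WM=9
i=8 t=5 v=2: DROP (t<9-0); WM=12; [7,10) fires=16 [8,11) fires=16 [9,12) fires=7
i=9 t=12 v=7: → [12,15),[11,14),[10,13); WM=12
i=10 t=14 v=8: → [14,17),[13,16),[12,15); WM=12
i=11 t=13 v=6: → [13,16),[12,15),[11,14); WM=14; [10,13) fires=12 [11,14) fires=18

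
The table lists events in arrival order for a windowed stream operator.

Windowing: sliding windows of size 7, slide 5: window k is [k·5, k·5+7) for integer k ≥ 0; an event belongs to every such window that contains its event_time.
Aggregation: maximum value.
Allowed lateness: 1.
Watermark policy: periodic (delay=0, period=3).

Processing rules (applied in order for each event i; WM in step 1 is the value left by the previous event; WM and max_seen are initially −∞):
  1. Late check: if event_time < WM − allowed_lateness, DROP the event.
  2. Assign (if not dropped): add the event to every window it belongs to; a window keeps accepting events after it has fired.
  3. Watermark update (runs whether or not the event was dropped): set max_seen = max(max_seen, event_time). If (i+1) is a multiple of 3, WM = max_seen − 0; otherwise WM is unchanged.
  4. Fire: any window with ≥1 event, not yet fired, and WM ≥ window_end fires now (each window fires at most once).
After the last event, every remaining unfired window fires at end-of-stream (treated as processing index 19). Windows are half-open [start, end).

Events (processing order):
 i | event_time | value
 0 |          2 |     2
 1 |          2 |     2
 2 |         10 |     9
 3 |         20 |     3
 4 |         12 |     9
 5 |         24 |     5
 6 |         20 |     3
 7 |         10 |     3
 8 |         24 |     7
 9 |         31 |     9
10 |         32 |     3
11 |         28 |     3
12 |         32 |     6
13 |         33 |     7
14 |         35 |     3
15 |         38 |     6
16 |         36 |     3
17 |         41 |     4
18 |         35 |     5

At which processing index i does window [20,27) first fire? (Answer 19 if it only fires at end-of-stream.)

11

i=0 t=2 v=2: → [0,7); WM=−∞
i=1 t=2 v=2: → [0,7); WM=−∞
i=2 t=10 v=9: → [10,17),[5,12); WM=10; [0,7) fires=2
i=3 t=20 v=3: → [20,27),[15,22); WM=10
i=4 t=12 v=9: → [10,17); WM=10
i=5 t=24 v=5: → [20,27); WM=24; [5,12) fires=9 [10,17) fires=9 [15,22) fires=3
i=6 t=20 v=3: DROP (t<24-1); WM=24
i=7 t=10 v=3: DROP (t<24-1); WM=24
i=8 t=24 v=7: → [20,27); WM=24
i=9 t=31 v=9: → [30,37),[25,32); WM=24
i=10 t=32 v=3: → [30,37); WM=24
i=11 t=28 v=3: → [25,32); WM=32; [20,27) fires=7 [25,32) fires=9
i=12 t=32 v=6: → [30,37); WM=32
i=13 t=33 v=7: → [30,37); WM=32
i=14 t=35 v=3: → [35,42),[30,37); WM=35
i=15 t=38 v=6: → [35,42); WM=35
i=16 t=36 v=3: → [35,42),[30,37); WM=35
i=17 t=41 v=4: → [40,47),[35,42); WM=41; [30,37) fires=9
i=18 t=35 v=5: DROP (t<41-1); WM=41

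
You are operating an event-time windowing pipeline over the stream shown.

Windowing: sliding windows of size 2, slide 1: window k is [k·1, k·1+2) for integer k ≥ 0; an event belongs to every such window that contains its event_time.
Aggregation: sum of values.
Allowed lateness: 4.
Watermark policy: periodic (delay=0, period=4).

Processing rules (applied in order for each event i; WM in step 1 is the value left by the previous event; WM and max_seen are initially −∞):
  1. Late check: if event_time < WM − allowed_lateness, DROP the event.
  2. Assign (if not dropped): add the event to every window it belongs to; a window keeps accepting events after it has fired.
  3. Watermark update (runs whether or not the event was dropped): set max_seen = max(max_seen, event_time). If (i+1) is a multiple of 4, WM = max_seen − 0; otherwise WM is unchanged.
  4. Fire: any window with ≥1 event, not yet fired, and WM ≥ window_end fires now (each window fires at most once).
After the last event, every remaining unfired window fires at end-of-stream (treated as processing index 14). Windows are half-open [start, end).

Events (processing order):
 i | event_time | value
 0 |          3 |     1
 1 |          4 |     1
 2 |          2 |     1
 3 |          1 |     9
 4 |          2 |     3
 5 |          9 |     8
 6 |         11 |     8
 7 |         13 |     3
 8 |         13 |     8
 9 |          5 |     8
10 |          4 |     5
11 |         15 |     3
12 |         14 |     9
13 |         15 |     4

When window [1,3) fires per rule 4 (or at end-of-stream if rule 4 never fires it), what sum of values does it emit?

10

i=0 t=3 v=1: → [3,5),[2,4); WM=−∞
i=1 t=4 v=1: → [4,6),[3,5); WM=−∞
i=2 t=2 v=1: → [2,4),[1,3); WM=−∞
i=3 t=1 v=9: → [1,3),[0,2); WM=4; [0,2) fires=9 [1,3) fires=10 [2,4) fires=2
i=4 t=2 v=3: → [2,4),[1,3); WM=4
i=5 t=9 v=8: → [9,11),[8,10); WM=4
i=6 t=11 v=8: → [11,13),[10,12); WM=4
i=7 t=13 v=3: → [13,15),[12,14); WM=13; [3,5) fires=2 [4,6) fires=1 [8,10) fires=8 [9,11) fires=8 [10,12) fires=8 [11,13) fires=8
i=8 t=13 v=8: → [13,15),[12,14); WM=13
i=9 t=5 v=8: DROP (t<13-4); WM=13
i=10 t=4 v=5: DROP (t<13-4); WM=13
i=11 t=15 v=3: → [15,17),[14,16); WM=15; [12,14) fires=11 [13,15) fires=11
i=12 t=14 v=9: → [14,16),[13,15); WM=15
i=13 t=15 v=4: → [15,17),[14,16); WM=15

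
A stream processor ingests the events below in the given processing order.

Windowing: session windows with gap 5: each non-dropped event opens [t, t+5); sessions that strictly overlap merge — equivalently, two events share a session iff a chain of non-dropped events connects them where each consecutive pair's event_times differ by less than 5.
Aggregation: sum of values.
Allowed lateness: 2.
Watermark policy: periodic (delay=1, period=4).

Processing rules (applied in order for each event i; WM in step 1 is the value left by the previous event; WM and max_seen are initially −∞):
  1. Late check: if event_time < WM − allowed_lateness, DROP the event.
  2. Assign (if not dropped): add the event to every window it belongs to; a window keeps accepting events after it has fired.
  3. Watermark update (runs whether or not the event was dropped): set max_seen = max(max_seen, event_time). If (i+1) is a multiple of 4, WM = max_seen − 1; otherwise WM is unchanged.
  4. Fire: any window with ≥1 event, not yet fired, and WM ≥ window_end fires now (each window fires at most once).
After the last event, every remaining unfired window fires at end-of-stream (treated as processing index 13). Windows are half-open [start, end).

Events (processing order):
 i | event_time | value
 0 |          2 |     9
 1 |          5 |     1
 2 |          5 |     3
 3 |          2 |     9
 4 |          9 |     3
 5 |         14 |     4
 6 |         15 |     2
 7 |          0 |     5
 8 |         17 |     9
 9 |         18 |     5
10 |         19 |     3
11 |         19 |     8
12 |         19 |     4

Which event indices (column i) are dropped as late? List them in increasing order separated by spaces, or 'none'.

i=0 t=2 v=9: → [2,7); WM=−∞
i=1 t=5 v=1: → [2,10); WM=−∞
i=2 t=5 v=3: → [2,10); WM=−∞
i=3 t=2 v=9: → [2,10); WM=4
i=4 t=9 v=3: → [2,14); WM=4
i=5 t=14 v=4: → [14,19); WM=4
i=6 t=15 v=2: → [14,20); WM=4
i=7 t=0 v=5: DROP (t<4-2); WM=14
i=8 t=17 v=9: → [14,22); WM=14
i=9 t=18 v=5: → [14,23); WM=14
i=10 t=19 v=3: → [14,24); WM=14
i=11 t=19 v=8: → [14,24); WM=18
i=12 t=19 v=4: → [14,24); WM=18

7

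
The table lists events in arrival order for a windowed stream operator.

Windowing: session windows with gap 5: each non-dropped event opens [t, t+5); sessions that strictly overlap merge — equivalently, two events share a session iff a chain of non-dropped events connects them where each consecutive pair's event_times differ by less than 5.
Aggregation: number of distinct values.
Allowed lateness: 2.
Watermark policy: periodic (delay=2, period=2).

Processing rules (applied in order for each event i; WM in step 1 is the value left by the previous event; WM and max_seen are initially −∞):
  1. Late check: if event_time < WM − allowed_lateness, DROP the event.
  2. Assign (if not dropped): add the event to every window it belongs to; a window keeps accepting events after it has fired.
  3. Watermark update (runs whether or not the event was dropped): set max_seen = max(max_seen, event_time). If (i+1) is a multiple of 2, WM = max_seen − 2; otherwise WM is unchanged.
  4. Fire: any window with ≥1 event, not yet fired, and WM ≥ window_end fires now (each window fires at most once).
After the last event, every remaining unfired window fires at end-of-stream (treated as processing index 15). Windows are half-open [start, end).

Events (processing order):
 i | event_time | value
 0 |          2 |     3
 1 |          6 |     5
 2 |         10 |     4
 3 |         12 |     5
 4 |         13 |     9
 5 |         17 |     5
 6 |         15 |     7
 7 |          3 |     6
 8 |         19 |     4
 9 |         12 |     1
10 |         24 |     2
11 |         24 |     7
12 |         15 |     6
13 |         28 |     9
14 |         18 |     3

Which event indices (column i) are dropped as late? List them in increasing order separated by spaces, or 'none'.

i=0 t=2 v=3: → [2,7); WM=−∞
i=1 t=6 v=5: → [2,11); WM=4
i=2 t=10 v=4: → [2,15); WM=4
i=3 t=12 v=5: → [2,17); WM=10
i=4 t=13 v=9: → [2,18); WM=10
i=5 t=17 v=5: → [2,22); WM=15
i=6 t=15 v=7: → [2,22); WM=15
i=7 t=3 v=6: DROP (t<15-2); WM=15
i=8 t=19 v=4: → [2,24); WM=15
i=9 t=12 v=1: DROP (t<15-2); WM=17
i=10 t=24 v=2: → [24,29); WM=17
i=11 t=24 v=7: → [24,29); WM=22
i=12 t=15 v=6: DROP (t<22-2); WM=22
i=13 t=28 v=9: → [24,33); WM=26
i=14 t=18 v=3: DROP (t<26-2); WM=26

7 9 12 14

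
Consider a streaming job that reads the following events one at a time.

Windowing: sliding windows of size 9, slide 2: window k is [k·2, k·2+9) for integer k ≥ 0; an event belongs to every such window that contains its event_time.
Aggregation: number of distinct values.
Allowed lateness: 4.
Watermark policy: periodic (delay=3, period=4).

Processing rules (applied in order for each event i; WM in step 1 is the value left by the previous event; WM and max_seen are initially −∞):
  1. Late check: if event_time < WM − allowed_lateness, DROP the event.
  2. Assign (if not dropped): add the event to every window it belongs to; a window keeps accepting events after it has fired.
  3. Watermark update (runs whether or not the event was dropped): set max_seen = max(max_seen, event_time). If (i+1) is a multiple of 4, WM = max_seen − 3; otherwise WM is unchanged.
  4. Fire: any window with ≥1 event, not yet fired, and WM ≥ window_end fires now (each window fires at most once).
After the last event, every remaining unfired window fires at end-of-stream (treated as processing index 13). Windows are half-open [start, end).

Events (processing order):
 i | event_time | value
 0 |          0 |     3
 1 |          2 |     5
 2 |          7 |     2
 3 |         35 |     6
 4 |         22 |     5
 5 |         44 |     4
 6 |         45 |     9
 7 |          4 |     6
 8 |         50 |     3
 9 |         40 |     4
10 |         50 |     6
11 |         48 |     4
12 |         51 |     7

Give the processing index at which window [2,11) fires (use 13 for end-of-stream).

3

i=0 t=0 v=3: → [0,9); WM=−∞
i=1 t=2 v=5: → [2,11),[0,9); WM=−∞
i=2 t=7 v=2: → [6,15),[4,13),[2,11),[0,9); WM=−∞
i=3 t=35 v=6: → [34,43),[32,41),[30,39),[28,37); WM=32; [0,9) fires=3 [2,11) fires=2 [4,13) fires=1 [6,15) fires=1
i=4 t=22 v=5: DROP (t<32-4); WM=32
i=5 t=44 v=4: → [44,53),[42,51),[40,49),[38,47),[36,45); WM=32
i=6 t=45 v=9: → [44,53),[42,51),[40,49),[38,47); WM=32
i=7 t=4 v=6: DROP (t<32-4); WM=42; [28,37) fires=1 [30,39) fires=1 [32,41) fires=1
i=8 t=50 v=3: → [50,59),[48,57),[46,55),[44,53),[42,51); WM=42
i=9 t=40 v=4: → [40,49),[38,47),[36,45),[34,43),[32,41); WM=42
i=10 t=50 v=6: → [50,59),[48,57),[46,55),[44,53),[42,51); WM=42
i=11 t=48 v=4: → [48,57),[46,55),[44,53),[42,51),[40,49); WM=47; [34,43) fires=2 [36,45) fires=1 [38,47) fires=2
i=12 t=51 v=7: → [50,59),[48,57),[46,55),[44,53); WM=47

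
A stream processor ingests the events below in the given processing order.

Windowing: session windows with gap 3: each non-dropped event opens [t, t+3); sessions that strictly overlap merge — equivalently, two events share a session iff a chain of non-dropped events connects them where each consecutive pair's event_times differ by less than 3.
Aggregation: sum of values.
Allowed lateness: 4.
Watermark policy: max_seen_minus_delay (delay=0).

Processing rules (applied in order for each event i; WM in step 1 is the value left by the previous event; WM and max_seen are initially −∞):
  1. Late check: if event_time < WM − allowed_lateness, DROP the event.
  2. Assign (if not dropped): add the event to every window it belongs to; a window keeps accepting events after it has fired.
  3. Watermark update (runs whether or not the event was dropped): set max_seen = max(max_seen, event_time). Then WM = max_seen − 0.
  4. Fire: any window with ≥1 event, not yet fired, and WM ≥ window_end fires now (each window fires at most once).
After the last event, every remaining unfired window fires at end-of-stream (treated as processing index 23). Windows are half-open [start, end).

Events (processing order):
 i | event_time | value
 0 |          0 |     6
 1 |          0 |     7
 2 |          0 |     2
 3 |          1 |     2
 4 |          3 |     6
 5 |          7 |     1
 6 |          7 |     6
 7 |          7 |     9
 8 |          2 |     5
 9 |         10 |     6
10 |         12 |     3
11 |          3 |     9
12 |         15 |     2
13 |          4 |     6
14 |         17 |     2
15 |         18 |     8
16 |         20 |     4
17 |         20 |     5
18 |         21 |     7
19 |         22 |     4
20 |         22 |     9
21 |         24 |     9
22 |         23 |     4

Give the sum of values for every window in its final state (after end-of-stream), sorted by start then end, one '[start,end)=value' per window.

i=0 t=0 v=6: → [0,3); WM=0
i=1 t=0 v=7: → [0,3); WM=0
i=2 t=0 v=2: → [0,3); WM=0
i=3 t=1 v=2: → [0,4); WM=1
i=4 t=3 v=6: → [0,6); WM=3
i=5 t=7 v=1: → [7,10); WM=7
i=6 t=7 v=6: → [7,10); WM=7
i=7 t=7 v=9: → [7,10); WM=7
i=8 t=2 v=5: DROP (t<7-4); WM=7
i=9 t=10 v=6: → [10,13); WM=10
i=10 t=12 v=3: → [10,15); WM=12
i=11 t=3 v=9: DROP (t<12-4); WM=12
i=12 t=15 v=2: → [15,18); WM=15
i=13 t=4 v=6: DROP (t<15-4); WM=15
i=14 t=17 v=2: → [15,20); WM=17
i=15 t=18 v=8: → [15,21); WM=18
i=16 t=20 v=4: → [15,23); WM=20
i=17 t=20 v=5: → [15,23); WM=20
i=18 t=21 v=7: → [15,24); WM=21
i=19 t=22 v=4: → [15,25); WM=22
i=20 t=22 v=9: → [15,25); WM=22
i=21 t=24 v=9: → [15,27); WM=24
i=22 t=23 v=4: → [15,27); WM=24

[0,6)=23 [7,10)=16 [10,15)=9 [15,27)=54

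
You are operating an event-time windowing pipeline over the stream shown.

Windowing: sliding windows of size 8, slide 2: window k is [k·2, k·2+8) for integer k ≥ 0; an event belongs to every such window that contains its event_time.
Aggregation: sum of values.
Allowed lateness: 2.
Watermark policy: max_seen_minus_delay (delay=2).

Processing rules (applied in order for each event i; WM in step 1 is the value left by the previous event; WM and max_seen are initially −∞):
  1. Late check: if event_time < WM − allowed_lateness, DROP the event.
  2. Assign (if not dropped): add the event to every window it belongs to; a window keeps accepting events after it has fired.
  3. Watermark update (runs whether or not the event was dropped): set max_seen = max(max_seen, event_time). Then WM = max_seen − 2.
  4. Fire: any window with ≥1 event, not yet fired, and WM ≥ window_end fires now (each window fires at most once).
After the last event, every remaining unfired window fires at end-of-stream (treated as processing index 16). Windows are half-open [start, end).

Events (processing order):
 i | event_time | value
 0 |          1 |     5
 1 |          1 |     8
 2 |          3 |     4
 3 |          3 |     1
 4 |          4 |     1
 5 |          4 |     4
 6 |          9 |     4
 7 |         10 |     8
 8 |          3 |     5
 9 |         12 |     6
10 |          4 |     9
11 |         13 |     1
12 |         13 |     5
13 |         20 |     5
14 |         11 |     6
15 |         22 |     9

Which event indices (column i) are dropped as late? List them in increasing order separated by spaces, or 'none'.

i=0 t=1 v=5: → [0,8); WM=-1
i=1 t=1 v=8: → [0,8); WM=-1
i=2 t=3 v=4: → [2,10),[0,8); WM=1
i=3 t=3 v=1: → [2,10),[0,8); WM=1
i=4 t=4 v=1: → [4,12),[2,10),[0,8); WM=2
i=5 t=4 v=4: → [4,12),[2,10),[0,8); WM=2
i=6 t=9 v=4: → [8,16),[6,14),[4,12),[2,10); WM=7
i=7 t=10 v=8: → [10,18),[8,16),[6,14),[4,12); WM=8; [0,8) fires=23
i=8 t=3 v=5: DROP (t<8-2); WM=8
i=9 t=12 v=6: → [12,20),[10,18),[8,16),[6,14); WM=10; [2,10) fires=14
i=10 t=4 v=9: DROP (t<10-2); WM=10
i=11 t=13 v=1: → [12,20),[10,18),[8,16),[6,14); WM=11
i=12 t=13 v=5: → [12,20),[10,18),[8,16),[6,14); WM=11
i=13 t=20 v=5: → [20,28),[18,26),[16,24),[14,22); WM=18; [4,12) fires=17 [6,14) fires=24 [8,16) fires=24 [10,18) fires=20
i=14 t=11 v=6: DROP (t<18-2); WM=18
i=15 t=22 v=9: → [22,30),[20,28),[18,26),[16,24); WM=20; [12,20) fires=12

8 10 14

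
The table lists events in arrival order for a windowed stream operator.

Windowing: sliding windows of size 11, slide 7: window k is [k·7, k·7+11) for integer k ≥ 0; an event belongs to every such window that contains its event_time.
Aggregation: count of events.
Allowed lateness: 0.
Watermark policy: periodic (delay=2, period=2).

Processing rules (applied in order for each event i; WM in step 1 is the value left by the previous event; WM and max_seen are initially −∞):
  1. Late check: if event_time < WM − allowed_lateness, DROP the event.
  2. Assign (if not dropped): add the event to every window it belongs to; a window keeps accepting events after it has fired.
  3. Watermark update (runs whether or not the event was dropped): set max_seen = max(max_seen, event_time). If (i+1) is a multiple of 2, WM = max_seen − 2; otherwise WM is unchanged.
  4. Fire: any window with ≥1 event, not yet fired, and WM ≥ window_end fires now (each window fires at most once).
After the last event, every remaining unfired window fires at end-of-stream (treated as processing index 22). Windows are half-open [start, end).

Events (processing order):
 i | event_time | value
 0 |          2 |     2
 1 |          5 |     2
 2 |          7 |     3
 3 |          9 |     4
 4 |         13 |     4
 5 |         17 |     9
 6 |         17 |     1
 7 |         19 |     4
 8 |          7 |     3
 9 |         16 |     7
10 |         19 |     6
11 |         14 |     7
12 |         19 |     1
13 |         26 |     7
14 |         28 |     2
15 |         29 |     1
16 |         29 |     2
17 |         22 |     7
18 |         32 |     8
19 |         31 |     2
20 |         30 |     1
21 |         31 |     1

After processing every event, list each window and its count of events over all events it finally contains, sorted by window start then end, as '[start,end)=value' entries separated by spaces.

i=0 t=2 v=2: → [0,11); WM=−∞
i=1 t=5 v=2: → [0,11); WM=3
i=2 t=7 v=3: → [7,18),[0,11); WM=3
i=3 t=9 v=4: → [7,18),[0,11); WM=7
i=4 t=13 v=4: → [7,18); WM=7
i=5 t=17 v=9: → [14,25),[7,18); WM=15; [0,11) fires=4
i=6 t=17 v=1: → [14,25),[7,18); WM=15
i=7 t=19 v=4: → [14,25); WM=17
i=8 t=7 v=3: DROP (t<17-0); WM=17
i=9 t=16 v=7: DROP (t<17-0); WM=17
i=10 t=19 v=6: → [14,25); WM=17
i=11 t=14 v=7: DROP (t<17-0); WM=17
i=12 t=19 v=1: → [14,25); WM=17
i=13 t=26 v=7: → [21,32); WM=24; [7,18) fires=5
i=14 t=28 v=2: → [28,39),[21,32); WM=24
i=15 t=29 v=1: → [28,39),[21,32); WM=27; [14,25) fires=5
i=16 t=29 v=2: → [28,39),[21,32); WM=27
i=17 t=22 v=7: DROP (t<27-0); WM=27
i=18 t=32 v=8: → [28,39); WM=27
i=19 t=31 v=2: → [28,39),[21,32); WM=30
i=20 t=30 v=1: → [28,39),[21,32); WM=30
i=21 t=31 v=1: → [28,39),[21,32); WM=30

[0,11)=4 [7,18)=5 [14,25)=5 [21,32)=7 [28,39)=7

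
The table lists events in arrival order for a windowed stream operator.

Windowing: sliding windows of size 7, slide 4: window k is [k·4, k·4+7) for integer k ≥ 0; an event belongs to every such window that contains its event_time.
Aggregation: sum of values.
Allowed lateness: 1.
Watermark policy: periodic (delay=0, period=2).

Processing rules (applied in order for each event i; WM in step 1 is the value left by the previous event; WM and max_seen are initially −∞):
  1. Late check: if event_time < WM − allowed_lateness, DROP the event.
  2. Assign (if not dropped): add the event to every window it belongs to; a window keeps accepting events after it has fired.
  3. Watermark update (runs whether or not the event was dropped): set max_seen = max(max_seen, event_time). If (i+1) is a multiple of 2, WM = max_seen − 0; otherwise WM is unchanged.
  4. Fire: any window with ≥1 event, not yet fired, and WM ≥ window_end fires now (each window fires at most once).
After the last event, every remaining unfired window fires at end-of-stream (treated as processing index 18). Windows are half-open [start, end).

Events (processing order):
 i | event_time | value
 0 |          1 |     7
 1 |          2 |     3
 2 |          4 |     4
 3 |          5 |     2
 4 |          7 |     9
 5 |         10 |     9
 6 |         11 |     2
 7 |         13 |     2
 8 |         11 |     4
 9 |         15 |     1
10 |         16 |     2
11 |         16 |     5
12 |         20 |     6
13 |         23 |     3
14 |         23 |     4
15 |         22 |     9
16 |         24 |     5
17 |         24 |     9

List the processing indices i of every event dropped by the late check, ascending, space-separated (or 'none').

i=0 t=1 v=7: → [0,7); WM=−∞
i=1 t=2 v=3: → [0,7); WM=2
i=2 t=4 v=4: → [4,11),[0,7); WM=2
i=3 t=5 v=2: → [4,11),[0,7); WM=5
i=4 t=7 v=9: → [4,11); WM=5
i=5 t=10 v=9: → [8,15),[4,11); WM=10; [0,7) fires=16
i=6 t=11 v=2: → [8,15); WM=10
i=7 t=13 v=2: → [12,19),[8,15); WM=13; [4,11) fires=24
i=8 t=11 v=4: DROP (t<13-1); WM=13
i=9 t=15 v=1: → [12,19); WM=15; [8,15) fires=13
i=10 t=16 v=2: → [16,23),[12,19); WM=15
i=11 t=16 v=5: → [16,23),[12,19); WM=16
i=12 t=20 v=6: → [20,27),[16,23); WM=16
i=13 t=23 v=3: → [20,27); WM=23; [12,19) fires=10 [16,23) fires=13
i=14 t=23 v=4: → [20,27); WM=23
i=15 t=22 v=9: → [20,27),[16,23); WM=23
i=16 t=24 v=5: → [24,31),[20,27); WM=23
i=17 t=24 v=9: → [24,31),[20,27); WM=24

8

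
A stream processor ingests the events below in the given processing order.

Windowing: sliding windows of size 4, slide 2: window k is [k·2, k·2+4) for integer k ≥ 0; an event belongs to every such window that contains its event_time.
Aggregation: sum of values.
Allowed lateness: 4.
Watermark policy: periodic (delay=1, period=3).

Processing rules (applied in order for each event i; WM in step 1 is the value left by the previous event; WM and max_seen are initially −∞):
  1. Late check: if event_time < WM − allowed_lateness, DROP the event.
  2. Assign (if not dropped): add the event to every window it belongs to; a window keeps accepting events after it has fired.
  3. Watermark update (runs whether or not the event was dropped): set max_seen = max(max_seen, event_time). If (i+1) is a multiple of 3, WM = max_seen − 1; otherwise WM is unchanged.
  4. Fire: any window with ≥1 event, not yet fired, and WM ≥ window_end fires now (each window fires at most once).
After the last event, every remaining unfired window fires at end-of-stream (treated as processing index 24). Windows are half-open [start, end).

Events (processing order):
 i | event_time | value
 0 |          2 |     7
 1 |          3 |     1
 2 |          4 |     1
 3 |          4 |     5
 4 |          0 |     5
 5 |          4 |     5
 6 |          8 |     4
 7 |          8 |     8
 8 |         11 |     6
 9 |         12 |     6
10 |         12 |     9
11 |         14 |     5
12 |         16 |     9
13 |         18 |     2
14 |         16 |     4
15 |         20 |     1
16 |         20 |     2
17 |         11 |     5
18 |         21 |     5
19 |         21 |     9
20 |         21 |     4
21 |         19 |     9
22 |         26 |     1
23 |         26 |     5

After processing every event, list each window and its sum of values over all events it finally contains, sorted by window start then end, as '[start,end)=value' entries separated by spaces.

i=0 t=2 v=7: → [2,6),[0,4); WM=−∞
i=1 t=3 v=1: → [2,6),[0,4); WM=−∞
i=2 t=4 v=1: → [4,8),[2,6); WM=3
i=3 t=4 v=5: → [4,8),[2,6); WM=3
i=4 t=0 v=5: → [0,4); WM=3
i=5 t=4 v=5: → [4,8),[2,6); WM=3
i=6 t=8 v=4: → [8,12),[6,10); WM=3
i=7 t=8 v=8: → [8,12),[6,10); WM=3
i=8 t=11 v=6: → [10,14),[8,12); WM=10; [0,4) fires=13 [2,6) fires=19 [4,8) fires=11 [6,10) fires=12
i=9 t=12 v=6: → [12,16),[10,14); WM=10
i=10 t=12 v=9: → [12,16),[10,14); WM=10
i=11 t=14 v=5: → [14,18),[12,16); WM=13; [8,12) fires=18
i=12 t=16 v=9: → [16,20),[14,18); WM=13
i=13 t=18 v=2: → [18,22),[16,20); WM=13
i=14 t=16 v=4: → [16,20),[14,18); WM=17; [10,14) fires=21 [12,16) fires=20
i=15 t=20 v=1: → [20,24),[18,22); WM=17
i=16 t=20 v=2: → [20,24),[18,22); WM=17
i=17 t=11 v=5: DROP (t<17-4); WM=19; [14,18) fires=18
i=18 t=21 v=5: → [20,24),[18,22); WM=19
i=19 t=21 v=9: → [20,24),[18,22); WM=19
i=20 t=21 v=4: → [20,24),[18,22); WM=20; [16,20) fires=15
i=21 t=19 v=9: → [18,22),[16,20); WM=20
i=22 t=26 v=1: → [26,30),[24,28); WM=20
i=23 t=26 v=5: → [26,30),[24,28); WM=25; [18,22) fires=32 [20,24) fires=21

[0,4)=13 [2,6)=19 [4,8)=11 [6,10)=12 [8,12)=18 [10,14)=21 [12,16)=20 [14,18)=18 [16,20)=24 [18,22)=32 [20,24)=21 [24,28)=6 [26,30)=6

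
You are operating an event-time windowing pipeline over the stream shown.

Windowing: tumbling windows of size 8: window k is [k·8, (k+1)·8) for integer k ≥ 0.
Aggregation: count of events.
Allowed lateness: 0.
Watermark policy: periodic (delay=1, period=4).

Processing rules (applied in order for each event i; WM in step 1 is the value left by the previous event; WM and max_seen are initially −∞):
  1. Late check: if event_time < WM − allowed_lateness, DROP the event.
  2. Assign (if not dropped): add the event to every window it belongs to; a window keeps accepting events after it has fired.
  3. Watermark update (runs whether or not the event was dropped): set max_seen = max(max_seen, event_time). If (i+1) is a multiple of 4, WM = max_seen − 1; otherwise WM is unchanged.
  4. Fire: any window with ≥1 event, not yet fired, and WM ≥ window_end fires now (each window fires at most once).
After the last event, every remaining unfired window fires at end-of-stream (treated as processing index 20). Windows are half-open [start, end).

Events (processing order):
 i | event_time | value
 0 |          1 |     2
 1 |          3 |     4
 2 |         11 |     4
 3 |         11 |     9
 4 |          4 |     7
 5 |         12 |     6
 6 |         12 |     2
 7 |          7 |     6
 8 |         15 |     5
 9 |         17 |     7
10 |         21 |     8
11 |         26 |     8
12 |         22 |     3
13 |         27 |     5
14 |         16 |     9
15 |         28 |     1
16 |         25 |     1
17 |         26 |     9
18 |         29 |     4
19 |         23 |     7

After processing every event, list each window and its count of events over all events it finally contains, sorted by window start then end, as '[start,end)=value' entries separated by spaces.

[0,8)=2 [8,16)=5 [16,24)=2 [24,32)=4

i=0 t=1 v=2: → [0,8); WM=−∞
i=1 t=3 v=4: → [0,8); WM=−∞
i=2 t=11 v=4: → [8,16); WM=−∞
i=3 t=11 v=9: → [8,16); WM=10; [0,8) fires=2
i=4 t=4 v=7: DROP (t<10-0); WM=10
i=5 t=12 v=6: → [8,16); WM=10
i=6 t=12 v=2: → [8,16); WM=10
i=7 t=7 v=6: DROP (t<10-0); WM=11
i=8 t=15 v=5: → [8,16); WM=11
i=9 t=17 v=7: → [16,24); WM=11
i=10 t=21 v=8: → [16,24); WM=11
i=11 t=26 v=8: → [24,32); WM=25; [8,16) fires=5 [16,24) fires=2
i=12 t=22 v=3: DROP (t<25-0); WM=25
i=13 t=27 v=5: → [24,32); WM=25
i=14 t=16 v=9: DROP (t<25-0); WM=25
i=15 t=28 v=1: → [24,32); WM=27
i=16 t=25 v=1: DROP (t<27-0); WM=27
i=17 t=26 v=9: DROP (t<27-0); WM=27
i=18 t=29 v=4: → [24,32); WM=27
i=19 t=23 v=7: DROP (t<27-0); WM=28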